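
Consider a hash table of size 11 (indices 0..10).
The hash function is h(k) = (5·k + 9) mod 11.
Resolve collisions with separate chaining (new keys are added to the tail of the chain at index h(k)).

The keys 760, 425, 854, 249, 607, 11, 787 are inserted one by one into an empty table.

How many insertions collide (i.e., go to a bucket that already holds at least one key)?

2

Insert 760: h=3, bucket 3 empty → new chain.
Insert 425: h=0, bucket 0 empty → new chain.
Insert 854: h=0, bucket 0 nonempty → append to chain.
Insert 249: h=0, bucket 0 nonempty → append to chain.
Insert 607: h=8, bucket 8 empty → new chain.
Insert 11: h=9, bucket 9 empty → new chain.
Insert 787: h=6, bucket 6 empty → new chain.
Final buckets:
0: 425 -> 854 -> 249
1: -
2: -
3: 760
4: -
5: -
6: 787
7: -
8: 607
9: 11
10: -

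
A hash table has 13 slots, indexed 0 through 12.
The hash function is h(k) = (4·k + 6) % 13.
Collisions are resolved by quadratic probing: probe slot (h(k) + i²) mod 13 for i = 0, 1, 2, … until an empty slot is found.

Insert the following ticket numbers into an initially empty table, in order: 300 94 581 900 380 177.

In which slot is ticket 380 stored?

9

300: h=10 => slot 10
94: h=5 => slot 5
581: h=3 => slot 3
900: h=5, probe 5,6 => slot 6
380: h=5, probe 5,6,9 => slot 9
177: h=12 => slot 12
Table: [∅, ∅, ∅, 581, ∅, 94, 900, ∅, ∅, 380, 300, ∅, 177]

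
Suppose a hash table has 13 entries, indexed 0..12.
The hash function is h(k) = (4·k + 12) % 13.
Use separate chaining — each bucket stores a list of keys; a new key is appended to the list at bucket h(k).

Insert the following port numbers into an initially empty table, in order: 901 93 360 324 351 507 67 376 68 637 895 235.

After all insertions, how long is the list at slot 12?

Insert 901: h=2, bucket 2 empty -> new chain.
Insert 93: h=7, bucket 7 empty -> new chain.
Insert 360: h=9, bucket 9 empty -> new chain.
Insert 324: h=8, bucket 8 empty -> new chain.
Insert 351: h=12, bucket 12 empty -> new chain.
Insert 507: h=12, bucket 12 nonempty -> append to chain.
Insert 67: h=7, bucket 7 nonempty -> append to chain.
Insert 376: h=8, bucket 8 nonempty -> append to chain.
Insert 68: h=11, bucket 11 empty -> new chain.
Insert 637: h=12, bucket 12 nonempty -> append to chain.
Insert 895: h=4, bucket 4 empty -> new chain.
Insert 235: h=3, bucket 3 empty -> new chain.
Final buckets:
0: .
1: .
2: 901
3: 235
4: 895
5: .
6: .
7: 93 -> 67
8: 324 -> 376
9: 360
10: .
11: 68
12: 351 -> 507 -> 637

3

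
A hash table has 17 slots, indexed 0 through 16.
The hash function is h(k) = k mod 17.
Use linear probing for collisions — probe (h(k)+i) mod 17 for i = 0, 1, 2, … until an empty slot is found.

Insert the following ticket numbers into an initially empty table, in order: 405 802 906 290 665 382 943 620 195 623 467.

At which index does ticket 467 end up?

405 hashes to 14; slot 14 is free → place at 14.
802 hashes to 3; slot 3 is free → place at 3.
906 hashes to 5; slot 5 is free → place at 5.
290 hashes to 1; slot 1 is free → place at 1.
665 hashes to 2; slot 2 is free → place at 2.
382 hashes to 8; slot 8 is free → place at 8.
943 hashes to 8; 8 taken → place at 9.
620 hashes to 8; 8,9 taken → place at 10.
195 hashes to 8; 8,9,10 taken → place at 11.
623 hashes to 11; 11 taken → place at 12.
467 hashes to 8; 8,9,10,11,12 taken → place at 13.
Table: [—, 290, 665, 802, —, 906, —, —, 382, 943, 620, 195, 623, 467, 405, —, —]

13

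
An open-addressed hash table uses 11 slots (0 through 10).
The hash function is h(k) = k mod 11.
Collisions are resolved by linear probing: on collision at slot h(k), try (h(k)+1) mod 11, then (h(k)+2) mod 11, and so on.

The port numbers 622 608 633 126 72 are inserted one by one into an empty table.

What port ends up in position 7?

Insert 622: h=6, slot 6 empty => index 6.
Insert 608: h=3, slot 3 empty => index 3.
Insert 633: h=6, slot 6 occupied => index 7.
Insert 126: h=5, slot 5 empty => index 5.
Insert 72: h=6, slots 6,7 occupied => index 8.
Table: [∅, ∅, ∅, 608, ∅, 126, 622, 633, 72, ∅, ∅]

633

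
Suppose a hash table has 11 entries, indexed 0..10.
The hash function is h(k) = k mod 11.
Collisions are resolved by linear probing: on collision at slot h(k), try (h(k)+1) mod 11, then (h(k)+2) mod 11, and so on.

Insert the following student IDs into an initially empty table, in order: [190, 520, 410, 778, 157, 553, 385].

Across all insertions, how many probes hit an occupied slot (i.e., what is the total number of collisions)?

190 hashes to 3; slot 3 is free -> place at 3.
520 hashes to 3; 3 taken -> place at 4.
410 hashes to 3; 3,4 taken -> place at 5.
778 hashes to 8; slot 8 is free -> place at 8.
157 hashes to 3; 3,4,5 taken -> place at 6.
553 hashes to 3; 3,4,5,6 taken -> place at 7.
385 hashes to 0; slot 0 is free -> place at 0.
Table: [385, —, —, 190, 520, 410, 157, 553, 778, —, —]

10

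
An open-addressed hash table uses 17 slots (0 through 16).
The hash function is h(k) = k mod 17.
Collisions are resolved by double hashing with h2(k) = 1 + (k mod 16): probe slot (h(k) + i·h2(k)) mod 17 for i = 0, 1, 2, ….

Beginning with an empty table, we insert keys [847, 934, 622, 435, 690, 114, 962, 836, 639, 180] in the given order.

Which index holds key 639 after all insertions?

9

847 hashes to 14; slot 14 is free → place at 14.
934 hashes to 16; slot 16 is free → place at 16.
622 hashes to 10; slot 10 is free → place at 10.
435 hashes to 10, h2=4; 10,14 taken → place at 1.
690 hashes to 10, h2=3; 10 taken → place at 13.
114 hashes to 12; slot 12 is free → place at 12.
962 hashes to 10, h2=3; 10,13,16 taken → place at 2.
836 hashes to 3; slot 3 is free → place at 3.
639 hashes to 10, h2=16; 10 taken → place at 9.
180 hashes to 10, h2=5; 10 taken → place at 15.
Table: [-, 435, 962, 836, -, -, -, -, -, 639, 622, -, 114, 690, 847, 180, 934]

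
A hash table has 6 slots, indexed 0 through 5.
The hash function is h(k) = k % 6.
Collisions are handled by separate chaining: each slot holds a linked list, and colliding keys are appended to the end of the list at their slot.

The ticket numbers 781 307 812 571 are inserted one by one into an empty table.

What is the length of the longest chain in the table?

3

781 → bucket 1
307 → bucket 1 (collision)
812 → bucket 2
571 → bucket 1 (collision)
Final buckets:
0: .
1: 781 -> 307 -> 571
2: 812
3: .
4: .
5: .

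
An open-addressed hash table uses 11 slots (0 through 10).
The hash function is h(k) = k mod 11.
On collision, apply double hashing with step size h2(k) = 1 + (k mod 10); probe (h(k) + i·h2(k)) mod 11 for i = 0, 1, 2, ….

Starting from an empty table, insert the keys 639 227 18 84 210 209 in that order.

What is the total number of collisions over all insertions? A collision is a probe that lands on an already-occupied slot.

Insert 639: h=1, slot 1 empty -> index 1.
Insert 227: h=7, slot 7 empty -> index 7.
Insert 18: h=7, h2=9, slot 7 occupied -> index 5.
Insert 84: h=7, h2=5, slots 7,1 occupied -> index 6.
Insert 210: h=1, h2=1, slot 1 occupied -> index 2.
Insert 209: h=0, slot 0 empty -> index 0.
Table: [209, 639, 210, ∅, ∅, 18, 84, 227, ∅, ∅, ∅]

4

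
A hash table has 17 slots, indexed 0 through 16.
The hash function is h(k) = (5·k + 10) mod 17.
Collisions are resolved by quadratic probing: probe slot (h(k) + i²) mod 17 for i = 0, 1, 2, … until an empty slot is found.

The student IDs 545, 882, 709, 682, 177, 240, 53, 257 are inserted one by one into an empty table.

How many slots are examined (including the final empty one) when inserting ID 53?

3

Insert 545: h=15, slot 15 empty -> index 15.
Insert 882: h=0, slot 0 empty -> index 0.
Insert 709: h=2, slot 2 empty -> index 2.
Insert 682: h=3, slot 3 empty -> index 3.
Insert 177: h=11, slot 11 empty -> index 11.
Insert 240: h=3, slot 3 occupied -> index 4.
Insert 53: h=3, slots 3,4 occupied -> index 7.
Insert 257: h=3, slots 3,4,7 occupied -> index 12.
Table: [882, -, 709, 682, 240, -, -, 53, -, -, -, 177, 257, -, -, 545, -]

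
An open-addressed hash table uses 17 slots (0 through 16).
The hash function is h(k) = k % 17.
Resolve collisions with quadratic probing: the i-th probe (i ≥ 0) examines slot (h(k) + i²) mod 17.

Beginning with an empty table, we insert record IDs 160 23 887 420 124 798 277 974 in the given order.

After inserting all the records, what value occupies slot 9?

160 hashes to 7; slot 7 is free => place at 7.
23 hashes to 6; slot 6 is free => place at 6.
887 hashes to 3; slot 3 is free => place at 3.
420 hashes to 12; slot 12 is free => place at 12.
124 hashes to 5; slot 5 is free => place at 5.
798 hashes to 16; slot 16 is free => place at 16.
277 hashes to 5; 5,6 taken => place at 9.
974 hashes to 5; 5,6,9 taken => place at 14.
Table: [_, _, _, 887, _, 124, 23, 160, _, 277, _, _, 420, _, 974, _, 798]

277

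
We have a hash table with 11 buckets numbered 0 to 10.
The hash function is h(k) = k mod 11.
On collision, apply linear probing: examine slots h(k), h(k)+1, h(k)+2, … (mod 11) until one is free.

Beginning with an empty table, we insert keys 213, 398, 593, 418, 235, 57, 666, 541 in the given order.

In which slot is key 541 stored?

7

213 hashes to 4; slot 4 is free -> place at 4.
398 hashes to 2; slot 2 is free -> place at 2.
593 hashes to 10; slot 10 is free -> place at 10.
418 hashes to 0; slot 0 is free -> place at 0.
235 hashes to 4; 4 taken -> place at 5.
57 hashes to 2; 2 taken -> place at 3.
666 hashes to 6; slot 6 is free -> place at 6.
541 hashes to 2; 2,3,4,5,6 taken -> place at 7.
Table: [418, -, 398, 57, 213, 235, 666, 541, -, -, 593]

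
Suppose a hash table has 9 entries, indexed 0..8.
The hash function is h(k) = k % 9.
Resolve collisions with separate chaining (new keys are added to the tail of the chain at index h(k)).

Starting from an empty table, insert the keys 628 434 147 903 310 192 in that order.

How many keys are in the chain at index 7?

628 → bucket 7
434 → bucket 2
147 → bucket 3
903 → bucket 3 (collision)
310 → bucket 4
192 → bucket 3 (collision)
Final buckets:
0: .
1: .
2: 434
3: 147 -> 903 -> 192
4: 310
5: .
6: .
7: 628
8: .

1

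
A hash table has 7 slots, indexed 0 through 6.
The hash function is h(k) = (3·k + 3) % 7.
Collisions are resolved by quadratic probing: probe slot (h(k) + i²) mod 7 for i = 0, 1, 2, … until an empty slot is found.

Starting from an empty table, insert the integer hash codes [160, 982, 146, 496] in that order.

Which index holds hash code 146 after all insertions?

1

Insert 160: h=0, slot 0 empty -> index 0.
Insert 982: h=2, slot 2 empty -> index 2.
Insert 146: h=0, slot 0 occupied -> index 1.
Insert 496: h=0, slots 0,1 occupied -> index 4.
Table: [160, 146, 982, _, 496, _, _]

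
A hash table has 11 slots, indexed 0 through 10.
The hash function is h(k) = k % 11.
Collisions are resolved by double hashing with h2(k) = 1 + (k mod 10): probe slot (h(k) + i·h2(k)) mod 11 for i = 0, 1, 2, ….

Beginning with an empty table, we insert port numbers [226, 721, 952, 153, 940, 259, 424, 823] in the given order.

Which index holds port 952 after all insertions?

226: h=6 -> slot 6
721: h=6, h2=2, probe 6,8 -> slot 8
952: h=6, h2=3, probe 6,9 -> slot 9
153: h=10 -> slot 10
940: h=5 -> slot 5
259: h=6, h2=10, probe 6,5,4 -> slot 4
424: h=6, h2=5, probe 6,0 -> slot 0
823: h=9, h2=4, probe 9,2 -> slot 2
Table: [424, _, 823, _, 259, 940, 226, _, 721, 952, 153]

9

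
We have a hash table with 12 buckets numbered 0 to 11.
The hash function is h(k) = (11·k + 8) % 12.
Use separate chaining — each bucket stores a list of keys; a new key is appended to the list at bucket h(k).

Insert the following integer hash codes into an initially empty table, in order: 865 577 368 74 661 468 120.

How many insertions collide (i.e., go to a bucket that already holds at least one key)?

3

Insert 865: h=7, bucket 7 empty → new chain.
Insert 577: h=7, bucket 7 nonempty → append to chain.
Insert 368: h=0, bucket 0 empty → new chain.
Insert 74: h=6, bucket 6 empty → new chain.
Insert 661: h=7, bucket 7 nonempty → append to chain.
Insert 468: h=8, bucket 8 empty → new chain.
Insert 120: h=8, bucket 8 nonempty → append to chain.
Final buckets:
0: 368
1: .
2: .
3: .
4: .
5: .
6: 74
7: 865 -> 577 -> 661
8: 468 -> 120
9: .
10: .
11: .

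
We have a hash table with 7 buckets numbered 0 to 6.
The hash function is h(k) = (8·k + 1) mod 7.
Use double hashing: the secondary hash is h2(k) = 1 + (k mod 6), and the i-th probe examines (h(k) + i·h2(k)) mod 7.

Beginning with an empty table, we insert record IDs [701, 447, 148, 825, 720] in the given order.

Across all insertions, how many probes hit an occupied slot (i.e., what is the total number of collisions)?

4

701 hashes to 2; slot 2 is free => place at 2.
447 hashes to 0; slot 0 is free => place at 0.
148 hashes to 2, h2=5; 2,0 taken => place at 5.
825 hashes to 0, h2=4; 0 taken => place at 4.
720 hashes to 0, h2=1; 0 taken => place at 1.
Table: [447, 720, 701, —, 825, 148, —]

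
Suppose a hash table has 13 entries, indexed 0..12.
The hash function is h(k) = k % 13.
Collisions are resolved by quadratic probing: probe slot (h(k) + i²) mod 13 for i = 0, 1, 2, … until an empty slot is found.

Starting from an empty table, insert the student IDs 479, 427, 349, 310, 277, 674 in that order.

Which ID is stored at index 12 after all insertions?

Insert 479: h=11, slot 11 empty => index 11.
Insert 427: h=11, slot 11 occupied => index 12.
Insert 349: h=11, slots 11,12 occupied => index 2.
Insert 310: h=11, slots 11,12,2 occupied => index 7.
Insert 277: h=4, slot 4 empty => index 4.
Insert 674: h=11, slots 11,12,2,7 occupied => index 1.
Table: [∅, 674, 349, ∅, 277, ∅, ∅, 310, ∅, ∅, ∅, 479, 427]

427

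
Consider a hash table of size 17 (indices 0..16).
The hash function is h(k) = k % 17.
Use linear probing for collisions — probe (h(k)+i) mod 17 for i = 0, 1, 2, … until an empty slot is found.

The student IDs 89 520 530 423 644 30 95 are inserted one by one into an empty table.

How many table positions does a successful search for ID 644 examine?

89 hashes to 4; slot 4 is free → place at 4.
520 hashes to 10; slot 10 is free → place at 10.
530 hashes to 3; slot 3 is free → place at 3.
423 hashes to 15; slot 15 is free → place at 15.
644 hashes to 15; 15 taken → place at 16.
30 hashes to 13; slot 13 is free → place at 13.
95 hashes to 10; 10 taken → place at 11.
Table: [∅, ∅, ∅, 530, 89, ∅, ∅, ∅, ∅, ∅, 520, 95, ∅, 30, ∅, 423, 644]
Lookup 644: h=15, probe 15,16 → found at 16.

2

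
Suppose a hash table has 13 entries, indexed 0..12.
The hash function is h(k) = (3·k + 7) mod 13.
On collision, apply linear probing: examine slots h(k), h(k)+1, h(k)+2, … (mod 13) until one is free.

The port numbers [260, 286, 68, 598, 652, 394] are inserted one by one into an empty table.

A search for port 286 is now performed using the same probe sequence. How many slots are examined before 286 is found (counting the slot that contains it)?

260 hashes to 7; slot 7 is free → place at 7.
286 hashes to 7; 7 taken → place at 8.
68 hashes to 3; slot 3 is free → place at 3.
598 hashes to 7; 7,8 taken → place at 9.
652 hashes to 0; slot 0 is free → place at 0.
394 hashes to 6; slot 6 is free → place at 6.
Table: [652, ., ., 68, ., ., 394, 260, 286, 598, ., ., .]
Lookup 286: h=7, probe 7,8 → found at 8.

2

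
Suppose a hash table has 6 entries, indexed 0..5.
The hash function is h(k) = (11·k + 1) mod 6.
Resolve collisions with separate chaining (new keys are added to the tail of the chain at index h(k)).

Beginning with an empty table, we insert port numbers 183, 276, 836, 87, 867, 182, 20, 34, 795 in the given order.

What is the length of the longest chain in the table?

4

183 → bucket 4
276 → bucket 1
836 → bucket 5
87 → bucket 4 (collision)
867 → bucket 4 (collision)
182 → bucket 5 (collision)
20 → bucket 5 (collision)
34 → bucket 3
795 → bucket 4 (collision)
Final buckets:
0: _
1: 276
2: _
3: 34
4: 183 -> 87 -> 867 -> 795
5: 836 -> 182 -> 20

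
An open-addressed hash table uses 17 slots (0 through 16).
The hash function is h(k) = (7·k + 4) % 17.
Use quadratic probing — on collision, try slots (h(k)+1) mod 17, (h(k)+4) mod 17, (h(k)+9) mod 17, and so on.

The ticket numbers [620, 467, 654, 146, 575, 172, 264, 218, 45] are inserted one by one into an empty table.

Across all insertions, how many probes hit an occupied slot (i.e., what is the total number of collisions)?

6

Insert 620: h=9, slot 9 empty → index 9.
Insert 467: h=9, slot 9 occupied → index 10.
Insert 654: h=9, slots 9,10 occupied → index 13.
Insert 146: h=6, slot 6 empty → index 6.
Insert 575: h=0, slot 0 empty → index 0.
Insert 172: h=1, slot 1 empty → index 1.
Insert 264: h=16, slot 16 empty → index 16.
Insert 218: h=0, slots 0,1 occupied → index 4.
Insert 45: h=13, slot 13 occupied → index 14.
Table: [575, 172, ., ., 218, ., 146, ., ., 620, 467, ., ., 654, 45, ., 264]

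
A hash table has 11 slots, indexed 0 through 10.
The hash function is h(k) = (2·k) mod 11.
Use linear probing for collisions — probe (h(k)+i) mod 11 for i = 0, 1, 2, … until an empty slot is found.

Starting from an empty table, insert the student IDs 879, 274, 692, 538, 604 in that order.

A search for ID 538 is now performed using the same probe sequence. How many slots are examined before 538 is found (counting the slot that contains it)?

4

879 hashes to 9; slot 9 is free => place at 9.
274 hashes to 9; 9 taken => place at 10.
692 hashes to 9; 9,10 taken => place at 0.
538 hashes to 9; 9,10,0 taken => place at 1.
604 hashes to 9; 9,10,0,1 taken => place at 2.
Table: [692, 538, 604, ∅, ∅, ∅, ∅, ∅, ∅, 879, 274]
Lookup 538: h=9, probe 9,10,0,1 → found at 1.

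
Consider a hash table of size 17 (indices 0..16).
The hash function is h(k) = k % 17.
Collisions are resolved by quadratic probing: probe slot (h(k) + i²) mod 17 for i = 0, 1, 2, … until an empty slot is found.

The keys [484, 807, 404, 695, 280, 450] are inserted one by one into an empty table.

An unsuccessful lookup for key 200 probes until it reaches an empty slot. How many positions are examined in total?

2

Insert 484: h=8, slot 8 empty → index 8.
Insert 807: h=8, slot 8 occupied → index 9.
Insert 404: h=13, slot 13 empty → index 13.
Insert 695: h=15, slot 15 empty → index 15.
Insert 280: h=8, slots 8,9 occupied → index 12.
Insert 450: h=8, slots 8,9,12 occupied → index 0.
Table: [450, -, -, -, -, -, -, -, 484, 807, -, -, 280, 404, -, 695, -]
Lookup 200: h=13, probe 13,14 → slot 14 empty, not found.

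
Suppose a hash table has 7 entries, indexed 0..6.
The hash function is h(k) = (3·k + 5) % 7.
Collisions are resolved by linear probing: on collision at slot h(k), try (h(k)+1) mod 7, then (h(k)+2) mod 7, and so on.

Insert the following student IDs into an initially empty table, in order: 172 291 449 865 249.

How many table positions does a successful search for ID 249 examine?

4

Insert 172: h=3, slot 3 empty -> index 3.
Insert 291: h=3, slot 3 occupied -> index 4.
Insert 449: h=1, slot 1 empty -> index 1.
Insert 865: h=3, slots 3,4 occupied -> index 5.
Insert 249: h=3, slots 3,4,5 occupied -> index 6.
Table: [_, 449, _, 172, 291, 865, 249]
Lookup 249: h=3, probe 3,4,5,6 → found at 6.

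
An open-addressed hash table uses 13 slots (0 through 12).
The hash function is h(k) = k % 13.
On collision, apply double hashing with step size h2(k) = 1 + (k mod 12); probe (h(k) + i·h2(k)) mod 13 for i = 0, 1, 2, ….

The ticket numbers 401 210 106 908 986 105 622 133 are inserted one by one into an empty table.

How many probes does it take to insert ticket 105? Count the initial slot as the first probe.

3

401: h=11 => slot 11
210: h=2 => slot 2
106: h=2, h2=11, probe 2,0 => slot 0
908: h=11, h2=9, probe 11,7 => slot 7
986: h=11, h2=3, probe 11,1 => slot 1
105: h=1, h2=10, probe 1,11,8 => slot 8
622: h=11, h2=11, probe 11,9 => slot 9
133: h=3 => slot 3
Table: [106, 986, 210, 133, ∅, ∅, ∅, 908, 105, 622, ∅, 401, ∅]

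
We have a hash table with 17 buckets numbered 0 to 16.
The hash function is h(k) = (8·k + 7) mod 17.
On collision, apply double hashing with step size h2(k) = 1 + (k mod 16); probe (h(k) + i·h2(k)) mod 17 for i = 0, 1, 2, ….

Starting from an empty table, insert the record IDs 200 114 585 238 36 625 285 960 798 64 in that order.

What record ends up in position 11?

625

200: h=9 => slot 9
114: h=1 => slot 1
585: h=12 => slot 12
238: h=7 => slot 7
36: h=6 => slot 6
625: h=9, h2=2, probe 9,11 => slot 11
285: h=9, h2=14, probe 9,6,3 => slot 3
960: h=3, h2=1, probe 3,4 => slot 4
798: h=16 => slot 16
64: h=9, h2=1, probe 9,10 => slot 10
Table: [-, 114, -, 285, 960, -, 36, 238, -, 200, 64, 625, 585, -, -, -, 798]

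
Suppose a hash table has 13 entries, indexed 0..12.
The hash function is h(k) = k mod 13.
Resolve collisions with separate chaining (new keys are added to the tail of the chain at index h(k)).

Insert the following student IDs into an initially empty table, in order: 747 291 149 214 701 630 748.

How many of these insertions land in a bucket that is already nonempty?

3

747 → bucket 6
291 → bucket 5
149 → bucket 6 (collision)
214 → bucket 6 (collision)
701 → bucket 12
630 → bucket 6 (collision)
748 → bucket 7
Final buckets:
0: —
1: —
2: —
3: —
4: —
5: 291
6: 747 -> 149 -> 214 -> 630
7: 748
8: —
9: —
10: —
11: —
12: 701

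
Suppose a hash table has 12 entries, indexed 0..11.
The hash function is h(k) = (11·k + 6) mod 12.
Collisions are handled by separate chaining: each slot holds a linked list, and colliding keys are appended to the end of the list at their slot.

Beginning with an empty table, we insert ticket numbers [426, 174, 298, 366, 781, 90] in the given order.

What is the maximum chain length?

4

Insert 426: h=0, bucket 0 empty -> new chain.
Insert 174: h=0, bucket 0 nonempty -> append to chain.
Insert 298: h=8, bucket 8 empty -> new chain.
Insert 366: h=0, bucket 0 nonempty -> append to chain.
Insert 781: h=5, bucket 5 empty -> new chain.
Insert 90: h=0, bucket 0 nonempty -> append to chain.
Final buckets:
0: 426 -> 174 -> 366 -> 90
1: ∅
2: ∅
3: ∅
4: ∅
5: 781
6: ∅
7: ∅
8: 298
9: ∅
10: ∅
11: ∅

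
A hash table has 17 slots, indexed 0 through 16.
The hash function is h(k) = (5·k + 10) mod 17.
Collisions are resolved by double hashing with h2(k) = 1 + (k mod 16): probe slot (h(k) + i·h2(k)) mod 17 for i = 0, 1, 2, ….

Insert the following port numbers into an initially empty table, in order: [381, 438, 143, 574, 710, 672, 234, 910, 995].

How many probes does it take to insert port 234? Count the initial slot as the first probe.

2

Insert 381: h=11, slot 11 empty -> index 11.
Insert 438: h=7, slot 7 empty -> index 7.
Insert 143: h=11, h2=16, slot 11 occupied -> index 10.
Insert 574: h=7, h2=15, slot 7 occupied -> index 5.
Insert 710: h=7, h2=7, slot 7 occupied -> index 14.
Insert 672: h=4, slot 4 empty -> index 4.
Insert 234: h=7, h2=11, slot 7 occupied -> index 1.
Insert 910: h=4, h2=15, slot 4 occupied -> index 2.
Insert 995: h=4, h2=4, slot 4 occupied -> index 8.
Table: [_, 234, 910, _, 672, 574, _, 438, 995, _, 143, 381, _, _, 710, _, _]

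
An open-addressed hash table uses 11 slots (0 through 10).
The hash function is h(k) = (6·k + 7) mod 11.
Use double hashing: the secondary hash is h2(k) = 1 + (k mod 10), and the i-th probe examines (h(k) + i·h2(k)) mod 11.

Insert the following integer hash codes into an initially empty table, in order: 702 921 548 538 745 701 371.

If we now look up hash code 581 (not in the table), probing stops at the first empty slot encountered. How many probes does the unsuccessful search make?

702 hashes to 6; slot 6 is free → place at 6.
921 hashes to 0; slot 0 is free → place at 0.
548 hashes to 6, h2=9; 6 taken → place at 4.
538 hashes to 1; slot 1 is free → place at 1.
745 hashes to 0, h2=6; 0,6,1 taken → place at 7.
701 hashes to 0, h2=2; 0 taken → place at 2.
371 hashes to 0, h2=2; 0,2,4,6 taken → place at 8.
Table: [921, 538, 701, _, 548, _, 702, 745, 371, _, _]
Lookup 581: h=6, h2=2, probe 6,8,10 → slot 10 empty, not found.

3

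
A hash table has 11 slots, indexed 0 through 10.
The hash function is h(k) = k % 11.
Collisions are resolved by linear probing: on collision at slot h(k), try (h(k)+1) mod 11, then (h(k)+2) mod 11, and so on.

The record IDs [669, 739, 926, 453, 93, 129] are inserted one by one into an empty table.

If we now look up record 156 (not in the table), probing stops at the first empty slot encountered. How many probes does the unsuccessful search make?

669 hashes to 9; slot 9 is free → place at 9.
739 hashes to 2; slot 2 is free → place at 2.
926 hashes to 2; 2 taken → place at 3.
453 hashes to 2; 2,3 taken → place at 4.
93 hashes to 5; slot 5 is free → place at 5.
129 hashes to 8; slot 8 is free → place at 8.
Table: [_, _, 739, 926, 453, 93, _, _, 129, 669, _]
Lookup 156: h=2, probe 2,3,4,5,6 → slot 6 empty, not found.

5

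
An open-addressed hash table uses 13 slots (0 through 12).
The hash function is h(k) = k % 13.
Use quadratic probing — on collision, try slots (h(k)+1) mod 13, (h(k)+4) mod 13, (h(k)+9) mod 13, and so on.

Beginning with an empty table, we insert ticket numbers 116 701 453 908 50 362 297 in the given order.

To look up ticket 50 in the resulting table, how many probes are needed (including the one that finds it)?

116 hashes to 12; slot 12 is free → place at 12.
701 hashes to 12; 12 taken → place at 0.
453 hashes to 11; slot 11 is free → place at 11.
908 hashes to 11; 11,12 taken → place at 2.
50 hashes to 11; 11,12,2 taken → place at 7.
362 hashes to 11; 11,12,2,7 taken → place at 1.
297 hashes to 11; 11,12,2,7,1 taken → place at 10.
Table: [701, 362, 908, ∅, ∅, ∅, ∅, 50, ∅, ∅, 297, 453, 116]
Lookup 50: h=11, probe 11,12,2,7 → found at 7.

4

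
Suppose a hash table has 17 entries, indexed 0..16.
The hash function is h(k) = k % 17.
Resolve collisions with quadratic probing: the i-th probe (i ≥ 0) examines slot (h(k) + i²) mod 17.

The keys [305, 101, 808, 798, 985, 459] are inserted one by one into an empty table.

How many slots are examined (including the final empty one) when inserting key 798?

305 hashes to 16; slot 16 is free => place at 16.
101 hashes to 16; 16 taken => place at 0.
808 hashes to 9; slot 9 is free => place at 9.
798 hashes to 16; 16,0 taken => place at 3.
985 hashes to 16; 16,0,3 taken => place at 8.
459 hashes to 0; 0 taken => place at 1.
Table: [101, 459, ., 798, ., ., ., ., 985, 808, ., ., ., ., ., ., 305]

3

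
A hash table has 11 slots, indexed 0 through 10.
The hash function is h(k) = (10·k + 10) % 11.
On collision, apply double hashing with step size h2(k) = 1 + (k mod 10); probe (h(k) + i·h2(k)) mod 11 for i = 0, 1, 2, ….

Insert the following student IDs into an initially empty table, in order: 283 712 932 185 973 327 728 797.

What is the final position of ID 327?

283: h=2 -> slot 2
712: h=2, h2=3, probe 2,5 -> slot 5
932: h=2, h2=3, probe 2,5,8 -> slot 8
185: h=1 -> slot 1
973: h=5, h2=4, probe 5,9 -> slot 9
327: h=2, h2=8, probe 2,10 -> slot 10
728: h=8, h2=9, probe 8,6 -> slot 6
797: h=5, h2=8, probe 5,2,10,7 -> slot 7
Table: [—, 185, 283, —, —, 712, 728, 797, 932, 973, 327]

10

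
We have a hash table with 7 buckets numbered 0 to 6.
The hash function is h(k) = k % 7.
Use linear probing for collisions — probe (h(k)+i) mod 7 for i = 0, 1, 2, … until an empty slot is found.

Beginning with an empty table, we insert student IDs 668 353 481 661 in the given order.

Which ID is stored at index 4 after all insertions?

Insert 668: h=3, slot 3 empty → index 3.
Insert 353: h=3, slot 3 occupied → index 4.
Insert 481: h=5, slot 5 empty → index 5.
Insert 661: h=3, slots 3,4,5 occupied → index 6.
Table: [-, -, -, 668, 353, 481, 661]

353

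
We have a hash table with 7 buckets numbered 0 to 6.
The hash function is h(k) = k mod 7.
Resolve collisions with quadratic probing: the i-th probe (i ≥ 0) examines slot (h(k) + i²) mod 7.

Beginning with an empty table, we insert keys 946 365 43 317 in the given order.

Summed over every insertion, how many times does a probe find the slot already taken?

946: h=1 -> slot 1
365: h=1, probe 1,2 -> slot 2
43: h=1, probe 1,2,5 -> slot 5
317: h=2, probe 2,3 -> slot 3
Table: [—, 946, 365, 317, —, 43, —]

4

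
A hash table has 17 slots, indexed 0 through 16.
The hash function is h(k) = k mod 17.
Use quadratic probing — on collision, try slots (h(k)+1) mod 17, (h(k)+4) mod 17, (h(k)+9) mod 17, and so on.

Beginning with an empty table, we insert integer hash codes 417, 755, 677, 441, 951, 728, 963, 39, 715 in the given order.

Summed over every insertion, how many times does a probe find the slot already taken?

Insert 417: h=9, slot 9 empty → index 9.
Insert 755: h=7, slot 7 empty → index 7.
Insert 677: h=14, slot 14 empty → index 14.
Insert 441: h=16, slot 16 empty → index 16.
Insert 951: h=16, slot 16 occupied → index 0.
Insert 728: h=14, slot 14 occupied → index 15.
Insert 963: h=11, slot 11 empty → index 11.
Insert 39: h=5, slot 5 empty → index 5.
Insert 715: h=1, slot 1 empty → index 1.
Table: [951, 715, ∅, ∅, ∅, 39, ∅, 755, ∅, 417, ∅, 963, ∅, ∅, 677, 728, 441]

2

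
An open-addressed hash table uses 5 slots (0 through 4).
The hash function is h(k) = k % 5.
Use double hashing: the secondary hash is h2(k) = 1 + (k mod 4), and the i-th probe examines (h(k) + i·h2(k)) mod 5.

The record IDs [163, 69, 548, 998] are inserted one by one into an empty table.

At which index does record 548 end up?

163: h=3 → slot 3
69: h=4 → slot 4
548: h=3, h2=1, probe 3,4,0 → slot 0
998: h=3, h2=3, probe 3,1 → slot 1
Table: [548, 998, ., 163, 69]

0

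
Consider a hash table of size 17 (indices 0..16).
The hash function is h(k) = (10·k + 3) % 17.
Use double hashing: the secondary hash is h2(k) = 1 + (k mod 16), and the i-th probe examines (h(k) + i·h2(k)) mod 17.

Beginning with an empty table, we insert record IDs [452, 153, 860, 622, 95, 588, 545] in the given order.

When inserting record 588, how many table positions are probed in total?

3

452: h=1 → slot 1
153: h=3 → slot 3
860: h=1, h2=13, probe 1,14 → slot 14
622: h=1, h2=15, probe 1,16 → slot 16
95: h=1, h2=16, probe 1,0 → slot 0
588: h=1, h2=13, probe 1,14,10 → slot 10
545: h=13 → slot 13
Table: [95, 452, -, 153, -, -, -, -, -, -, 588, -, -, 545, 860, -, 622]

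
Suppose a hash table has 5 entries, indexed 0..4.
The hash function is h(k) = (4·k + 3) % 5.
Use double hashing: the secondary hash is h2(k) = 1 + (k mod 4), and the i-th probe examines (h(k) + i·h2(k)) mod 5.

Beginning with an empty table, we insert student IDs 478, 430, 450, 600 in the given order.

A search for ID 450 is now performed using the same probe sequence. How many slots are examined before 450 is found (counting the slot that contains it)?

478 hashes to 0; slot 0 is free -> place at 0.
430 hashes to 3; slot 3 is free -> place at 3.
450 hashes to 3, h2=3; 3 taken -> place at 1.
600 hashes to 3, h2=1; 3 taken -> place at 4.
Table: [478, 450, —, 430, 600]
Lookup 450: h=3, h2=3, probe 3,1 → found at 1.

2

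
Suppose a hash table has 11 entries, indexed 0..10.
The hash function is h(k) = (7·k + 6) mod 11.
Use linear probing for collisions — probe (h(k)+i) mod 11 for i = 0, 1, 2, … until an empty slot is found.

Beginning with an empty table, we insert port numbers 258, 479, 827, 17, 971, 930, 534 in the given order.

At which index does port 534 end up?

258 hashes to 8; slot 8 is free → place at 8.
479 hashes to 4; slot 4 is free → place at 4.
827 hashes to 9; slot 9 is free → place at 9.
17 hashes to 4; 4 taken → place at 5.
971 hashes to 5; 5 taken → place at 6.
930 hashes to 4; 4,5,6 taken → place at 7.
534 hashes to 4; 4,5,6,7,8,9 taken → place at 10.
Table: [., ., ., ., 479, 17, 971, 930, 258, 827, 534]

10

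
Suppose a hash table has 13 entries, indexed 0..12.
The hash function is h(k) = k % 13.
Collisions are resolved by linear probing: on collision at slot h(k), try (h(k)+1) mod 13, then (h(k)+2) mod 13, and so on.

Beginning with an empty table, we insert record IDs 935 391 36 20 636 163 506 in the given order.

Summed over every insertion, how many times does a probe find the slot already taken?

935: h=12 → slot 12
391: h=1 → slot 1
36: h=10 → slot 10
20: h=7 → slot 7
636: h=12, probe 12,0 → slot 0
163: h=7, probe 7,8 → slot 8
506: h=12, probe 12,0,1,2 → slot 2
Table: [636, 391, 506, -, -, -, -, 20, 163, -, 36, -, 935]

5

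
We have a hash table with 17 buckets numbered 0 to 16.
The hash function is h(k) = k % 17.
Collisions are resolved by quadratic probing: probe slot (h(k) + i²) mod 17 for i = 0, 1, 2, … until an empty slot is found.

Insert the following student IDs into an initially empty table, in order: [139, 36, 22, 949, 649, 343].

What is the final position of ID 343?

7

Insert 139: h=3, slot 3 empty → index 3.
Insert 36: h=2, slot 2 empty → index 2.
Insert 22: h=5, slot 5 empty → index 5.
Insert 949: h=14, slot 14 empty → index 14.
Insert 649: h=3, slot 3 occupied → index 4.
Insert 343: h=3, slots 3,4 occupied → index 7.
Table: [—, —, 36, 139, 649, 22, —, 343, —, —, —, —, —, —, 949, —, —]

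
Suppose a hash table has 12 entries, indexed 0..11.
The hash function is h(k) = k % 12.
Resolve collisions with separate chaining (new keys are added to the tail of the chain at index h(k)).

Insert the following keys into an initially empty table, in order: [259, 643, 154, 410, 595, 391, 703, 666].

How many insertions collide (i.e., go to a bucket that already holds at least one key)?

4

259 → bucket 7
643 → bucket 7 (collision)
154 → bucket 10
410 → bucket 2
595 → bucket 7 (collision)
391 → bucket 7 (collision)
703 → bucket 7 (collision)
666 → bucket 6
Final buckets:
0: ∅
1: ∅
2: 410
3: ∅
4: ∅
5: ∅
6: 666
7: 259 -> 643 -> 595 -> 391 -> 703
8: ∅
9: ∅
10: 154
11: ∅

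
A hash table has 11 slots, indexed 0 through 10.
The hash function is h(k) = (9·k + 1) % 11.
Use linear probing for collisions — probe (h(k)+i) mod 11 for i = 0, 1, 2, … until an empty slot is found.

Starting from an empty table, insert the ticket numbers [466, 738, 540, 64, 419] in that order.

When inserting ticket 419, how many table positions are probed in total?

3

466: h=4 => slot 4
738: h=10 => slot 10
540: h=10, probe 10,0 => slot 0
64: h=5 => slot 5
419: h=10, probe 10,0,1 => slot 1
Table: [540, 419, ., ., 466, 64, ., ., ., ., 738]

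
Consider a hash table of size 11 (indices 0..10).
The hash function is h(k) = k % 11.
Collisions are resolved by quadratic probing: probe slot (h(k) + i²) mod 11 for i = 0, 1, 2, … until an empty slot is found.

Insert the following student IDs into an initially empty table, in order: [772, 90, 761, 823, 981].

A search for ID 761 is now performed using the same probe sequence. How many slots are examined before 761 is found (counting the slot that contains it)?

772 hashes to 2; slot 2 is free -> place at 2.
90 hashes to 2; 2 taken -> place at 3.
761 hashes to 2; 2,3 taken -> place at 6.
823 hashes to 9; slot 9 is free -> place at 9.
981 hashes to 2; 2,3,6 taken -> place at 0.
Table: [981, -, 772, 90, -, -, 761, -, -, 823, -]
Lookup 761: h=2, probe 2,3,6 → found at 6.

3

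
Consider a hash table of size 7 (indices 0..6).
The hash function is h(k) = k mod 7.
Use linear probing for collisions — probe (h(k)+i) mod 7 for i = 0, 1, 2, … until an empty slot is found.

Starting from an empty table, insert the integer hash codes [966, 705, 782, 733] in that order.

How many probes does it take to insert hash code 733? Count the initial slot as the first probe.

966: h=0 → slot 0
705: h=5 → slot 5
782: h=5, probe 5,6 → slot 6
733: h=5, probe 5,6,0,1 → slot 1
Table: [966, 733, _, _, _, 705, 782]

4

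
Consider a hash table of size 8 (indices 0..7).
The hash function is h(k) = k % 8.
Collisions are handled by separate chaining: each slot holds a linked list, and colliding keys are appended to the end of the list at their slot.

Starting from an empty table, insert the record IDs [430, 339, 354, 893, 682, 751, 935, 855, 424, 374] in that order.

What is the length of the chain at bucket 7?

3

Insert 430: h=6, bucket 6 empty → new chain.
Insert 339: h=3, bucket 3 empty → new chain.
Insert 354: h=2, bucket 2 empty → new chain.
Insert 893: h=5, bucket 5 empty → new chain.
Insert 682: h=2, bucket 2 nonempty → append to chain.
Insert 751: h=7, bucket 7 empty → new chain.
Insert 935: h=7, bucket 7 nonempty → append to chain.
Insert 855: h=7, bucket 7 nonempty → append to chain.
Insert 424: h=0, bucket 0 empty → new chain.
Insert 374: h=6, bucket 6 nonempty → append to chain.
Final buckets:
0: 424
1: .
2: 354 -> 682
3: 339
4: .
5: 893
6: 430 -> 374
7: 751 -> 935 -> 855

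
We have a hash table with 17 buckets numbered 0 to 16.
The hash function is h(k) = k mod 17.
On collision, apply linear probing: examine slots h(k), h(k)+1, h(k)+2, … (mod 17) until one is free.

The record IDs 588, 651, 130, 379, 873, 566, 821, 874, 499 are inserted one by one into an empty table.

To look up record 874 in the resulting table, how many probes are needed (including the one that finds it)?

6

588: h=10 → slot 10
651: h=5 → slot 5
130: h=11 → slot 11
379: h=5, probe 5,6 → slot 6
873: h=6, probe 6,7 → slot 7
566: h=5, probe 5,6,7,8 → slot 8
821: h=5, probe 5,6,7,8,9 → slot 9
874: h=7, probe 7,8,9,10,11,12 → slot 12
499: h=6, probe 6,7,8,9,10,11,12,13 → slot 13
Table: [-, -, -, -, -, 651, 379, 873, 566, 821, 588, 130, 874, 499, -, -, -]
Lookup 874: h=7, probe 7,8,9,10,11,12 → found at 12.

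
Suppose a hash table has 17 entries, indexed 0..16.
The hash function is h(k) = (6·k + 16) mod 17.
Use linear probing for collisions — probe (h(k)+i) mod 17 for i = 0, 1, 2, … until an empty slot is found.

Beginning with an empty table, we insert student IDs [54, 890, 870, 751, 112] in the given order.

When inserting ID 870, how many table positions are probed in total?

54: h=0 => slot 0
890: h=1 => slot 1
870: h=0, probe 0,1,2 => slot 2
751: h=0, probe 0,1,2,3 => slot 3
112: h=8 => slot 8
Table: [54, 890, 870, 751, -, -, -, -, 112, -, -, -, -, -, -, -, -]

3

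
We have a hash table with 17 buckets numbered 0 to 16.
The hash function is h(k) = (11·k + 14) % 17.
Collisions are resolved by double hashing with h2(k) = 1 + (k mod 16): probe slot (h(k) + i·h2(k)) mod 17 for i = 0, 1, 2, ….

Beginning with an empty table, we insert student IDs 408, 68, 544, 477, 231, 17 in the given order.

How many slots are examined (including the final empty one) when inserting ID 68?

Insert 408: h=14, slot 14 empty => index 14.
Insert 68: h=14, h2=5, slot 14 occupied => index 2.
Insert 544: h=14, h2=1, slot 14 occupied => index 15.
Insert 477: h=8, slot 8 empty => index 8.
Insert 231: h=5, slot 5 empty => index 5.
Insert 17: h=14, h2=2, slot 14 occupied => index 16.
Table: [∅, ∅, 68, ∅, ∅, 231, ∅, ∅, 477, ∅, ∅, ∅, ∅, ∅, 408, 544, 17]

2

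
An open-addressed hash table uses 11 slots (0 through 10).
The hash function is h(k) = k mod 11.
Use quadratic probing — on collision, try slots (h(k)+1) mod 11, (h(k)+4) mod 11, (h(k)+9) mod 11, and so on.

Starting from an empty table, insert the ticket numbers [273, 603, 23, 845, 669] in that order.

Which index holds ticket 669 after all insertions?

273: h=9 -> slot 9
603: h=9, probe 9,10 -> slot 10
23: h=1 -> slot 1
845: h=9, probe 9,10,2 -> slot 2
669: h=9, probe 9,10,2,7 -> slot 7
Table: [., 23, 845, ., ., ., ., 669, ., 273, 603]

7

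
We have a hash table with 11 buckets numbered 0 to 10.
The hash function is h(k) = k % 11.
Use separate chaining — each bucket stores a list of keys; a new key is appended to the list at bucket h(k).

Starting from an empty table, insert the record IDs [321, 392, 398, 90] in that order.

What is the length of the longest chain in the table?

3

Insert 321: h=2, bucket 2 empty -> new chain.
Insert 392: h=7, bucket 7 empty -> new chain.
Insert 398: h=2, bucket 2 nonempty -> append to chain.
Insert 90: h=2, bucket 2 nonempty -> append to chain.
Final buckets:
0: -
1: -
2: 321 -> 398 -> 90
3: -
4: -
5: -
6: -
7: 392
8: -
9: -
10: -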